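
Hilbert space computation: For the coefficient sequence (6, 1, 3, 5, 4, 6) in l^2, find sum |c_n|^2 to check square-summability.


sum |c_n|^2 = 6^2 + 1^2 + 3^2 + 5^2 + 4^2 + 6^2
= 36 + 1 + 9 + 25 + 16 + 36
= 123

123


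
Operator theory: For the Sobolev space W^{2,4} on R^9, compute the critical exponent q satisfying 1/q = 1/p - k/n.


Using the Sobolev embedding formula: 1/q = 1/p - k/n
1/q = 1/4 - 2/9 = 1/36
q = 1/(1/36) = 36

36.0000


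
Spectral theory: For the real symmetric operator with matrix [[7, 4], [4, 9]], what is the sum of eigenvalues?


For a self-adjoint (symmetric) matrix, the eigenvalues are real.
The sum of eigenvalues equals the trace of the matrix.
trace = 7 + 9 = 16

16


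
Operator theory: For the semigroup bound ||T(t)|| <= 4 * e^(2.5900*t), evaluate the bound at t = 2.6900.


||T(2.6900)|| <= 4 * exp(2.5900 * 2.6900)
= 4 * exp(6.9671)
= 4 * 1061.1410
= 4244.5639

4244.5639


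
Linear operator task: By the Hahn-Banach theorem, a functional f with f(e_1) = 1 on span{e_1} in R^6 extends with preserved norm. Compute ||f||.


The norm of f is given by ||f|| = sup_{||x||=1} |f(x)|.
On span{e_1}, ||e_1|| = 1, so ||f|| = |f(e_1)| / ||e_1||
= |1| / 1 = 1.0000

1.0000


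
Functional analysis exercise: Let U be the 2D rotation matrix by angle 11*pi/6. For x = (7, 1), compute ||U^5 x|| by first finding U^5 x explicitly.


U is a rotation by theta = 11*pi/6
U^5 = rotation by 5*theta = 55*pi/6 = 7*pi/6 (mod 2*pi)
cos(7*pi/6) = -0.8660, sin(7*pi/6) = -0.5000
U^5 x = (-0.8660 * 7 - -0.5000 * 1, -0.5000 * 7 + -0.8660 * 1)
= (-5.5622, -4.3660)
||U^5 x|| = sqrt((-5.5622)^2 + (-4.3660)^2) = sqrt(50.0000) = 7.0711

7.0711


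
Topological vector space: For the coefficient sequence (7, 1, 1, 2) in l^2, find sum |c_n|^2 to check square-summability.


sum |c_n|^2 = 7^2 + 1^2 + 1^2 + 2^2
= 49 + 1 + 1 + 4
= 55

55


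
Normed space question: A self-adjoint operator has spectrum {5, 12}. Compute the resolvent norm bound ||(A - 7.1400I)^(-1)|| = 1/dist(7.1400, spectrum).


dist(7.1400, {5, 12}) = min(|7.1400 - 5|, |7.1400 - 12|)
= min(2.1400, 4.8600) = 2.1400
Resolvent bound = 1/2.1400 = 0.4673

0.4673


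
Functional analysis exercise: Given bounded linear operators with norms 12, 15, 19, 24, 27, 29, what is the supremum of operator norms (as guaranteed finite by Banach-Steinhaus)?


By the Uniform Boundedness Principle, the supremum of norms is finite.
sup_k ||T_k|| = max(12, 15, 19, 24, 27, 29) = 29

29


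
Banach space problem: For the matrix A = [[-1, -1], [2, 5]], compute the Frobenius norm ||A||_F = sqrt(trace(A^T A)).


||A||_F^2 = sum a_ij^2
= (-1)^2 + (-1)^2 + 2^2 + 5^2
= 1 + 1 + 4 + 25 = 31
||A||_F = sqrt(31) = 5.5678

5.5678


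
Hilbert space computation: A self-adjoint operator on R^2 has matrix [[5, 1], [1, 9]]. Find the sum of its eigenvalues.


For a self-adjoint (symmetric) matrix, the eigenvalues are real.
The sum of eigenvalues equals the trace of the matrix.
trace = 5 + 9 = 14

14


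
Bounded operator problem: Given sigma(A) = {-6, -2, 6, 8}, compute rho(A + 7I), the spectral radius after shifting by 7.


Spectrum of A + 7I = {1, 5, 13, 15}
Spectral radius = max |lambda| over the shifted spectrum
= max(1, 5, 13, 15) = 15

15


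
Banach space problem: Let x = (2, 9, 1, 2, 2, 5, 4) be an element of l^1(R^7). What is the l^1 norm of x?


The l^1 norm equals the sum of absolute values of all components.
||x||_1 = 2 + 9 + 1 + 2 + 2 + 5 + 4
= 25

25.0000


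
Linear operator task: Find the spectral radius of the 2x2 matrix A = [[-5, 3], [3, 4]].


For a 2x2 matrix, eigenvalues satisfy lambda^2 - (trace)*lambda + det = 0
trace = -5 + 4 = -1
det = -5*4 - 3*3 = -29
discriminant = (-1)^2 - 4*(-29) = 117
spectral radius = max |eigenvalue| = 5.9083

5.9083


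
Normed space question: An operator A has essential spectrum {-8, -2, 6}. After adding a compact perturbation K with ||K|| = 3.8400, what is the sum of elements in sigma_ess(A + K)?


By Weyl's theorem, the essential spectrum is invariant under compact perturbations.
sigma_ess(A + K) = sigma_ess(A) = {-8, -2, 6}
Sum = -8 + -2 + 6 = -4

-4


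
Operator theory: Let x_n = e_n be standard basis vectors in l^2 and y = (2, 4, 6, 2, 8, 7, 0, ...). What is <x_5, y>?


x_5 = e_5 is the standard basis vector with 1 in position 5.
<x_5, y> = y_5 = 8
As n -> infinity, <x_n, y> -> 0, confirming weak convergence of (x_n) to 0.

8


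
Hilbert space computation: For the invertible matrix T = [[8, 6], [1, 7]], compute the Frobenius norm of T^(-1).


det(T) = 8*7 - 6*1 = 50
T^(-1) = (1/50) * [[7, -6], [-1, 8]] = [[0.1400, -0.1200], [-0.0200, 0.1600]]
||T^(-1)||_F^2 = 0.1400^2 + (-0.1200)^2 + (-0.0200)^2 + 0.1600^2 = 0.0600
||T^(-1)||_F = sqrt(0.0600) = 0.2449

0.2449


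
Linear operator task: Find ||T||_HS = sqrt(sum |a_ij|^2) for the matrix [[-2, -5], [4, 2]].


The Hilbert-Schmidt norm is sqrt(sum of squares of all entries).
Sum of squares = (-2)^2 + (-5)^2 + 4^2 + 2^2
= 4 + 25 + 16 + 4 = 49
||T||_HS = sqrt(49) = 7.0000

7.0000


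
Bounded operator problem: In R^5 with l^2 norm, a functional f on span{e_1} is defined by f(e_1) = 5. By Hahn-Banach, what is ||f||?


The norm of f is given by ||f|| = sup_{||x||=1} |f(x)|.
On span{e_1}, ||e_1|| = 1, so ||f|| = |f(e_1)| / ||e_1||
= |5| / 1 = 5.0000

5.0000


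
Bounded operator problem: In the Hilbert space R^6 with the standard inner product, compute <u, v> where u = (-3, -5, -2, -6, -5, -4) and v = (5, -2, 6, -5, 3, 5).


Computing the standard inner product <u, v> = sum u_i * v_i
= -3*5 + -5*-2 + -2*6 + -6*-5 + -5*3 + -4*5
= -15 + 10 + -12 + 30 + -15 + -20
= -22

-22


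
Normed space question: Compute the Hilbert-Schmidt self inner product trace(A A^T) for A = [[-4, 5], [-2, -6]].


trace(A * A^T) = sum of squares of all entries
= (-4)^2 + 5^2 + (-2)^2 + (-6)^2
= 16 + 25 + 4 + 36
= 81

81


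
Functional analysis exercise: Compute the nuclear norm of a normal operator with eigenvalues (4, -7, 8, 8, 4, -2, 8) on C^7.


For a normal operator, singular values equal |eigenvalues|.
Trace norm = sum |lambda_i| = 4 + 7 + 8 + 8 + 4 + 2 + 8
= 41

41


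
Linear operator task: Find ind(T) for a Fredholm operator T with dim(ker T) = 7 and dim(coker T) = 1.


The Fredholm index is defined as ind(T) = dim(ker T) - dim(coker T)
= 7 - 1
= 6

6


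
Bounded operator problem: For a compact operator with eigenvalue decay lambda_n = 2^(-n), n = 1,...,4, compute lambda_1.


The eigenvalue formula gives lambda_1 = 1/2^1
= 1/2
= 0.5000

0.5000


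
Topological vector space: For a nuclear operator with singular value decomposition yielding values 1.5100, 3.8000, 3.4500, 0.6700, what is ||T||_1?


The nuclear norm is the sum of all singular values.
||T||_1 = 1.5100 + 3.8000 + 3.4500 + 0.6700
= 9.4300

9.4300


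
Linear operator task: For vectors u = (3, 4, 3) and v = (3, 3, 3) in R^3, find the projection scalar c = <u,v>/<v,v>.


Computing <u,v> = 3*3 + 4*3 + 3*3 = 30
Computing <v,v> = 3^2 + 3^2 + 3^2 = 27
Projection coefficient = 30/27 = 1.1111

1.1111


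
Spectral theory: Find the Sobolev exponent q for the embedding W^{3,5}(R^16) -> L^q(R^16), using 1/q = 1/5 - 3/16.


Using the Sobolev embedding formula: 1/q = 1/p - k/n
1/q = 1/5 - 3/16 = 1/80
q = 1/(1/80) = 80

80.0000


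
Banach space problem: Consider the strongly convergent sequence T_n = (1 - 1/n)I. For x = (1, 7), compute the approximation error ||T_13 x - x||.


T_13 x - x = (1 - 1/13)x - x = -x/13
||x|| = sqrt(50) = 7.0711
||T_13 x - x|| = ||x||/13 = 7.0711/13 = 0.5439

0.5439


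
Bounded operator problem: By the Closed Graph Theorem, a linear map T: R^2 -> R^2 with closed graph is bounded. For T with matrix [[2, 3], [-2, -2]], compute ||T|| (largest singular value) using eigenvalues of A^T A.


A^T A = [[8, 10], [10, 13]]
trace(A^T A) = 21, det(A^T A) = 4
discriminant = 21^2 - 4*4 = 425
Largest eigenvalue of A^T A = (trace + sqrt(disc))/2 = 20.8078
||T|| = sqrt(20.8078) = 4.5616

4.5616


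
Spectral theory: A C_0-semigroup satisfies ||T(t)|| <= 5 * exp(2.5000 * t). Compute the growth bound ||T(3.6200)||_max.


||T(3.6200)|| <= 5 * exp(2.5000 * 3.6200)
= 5 * exp(9.0500)
= 5 * 8518.5379
= 42592.6896

42592.6896


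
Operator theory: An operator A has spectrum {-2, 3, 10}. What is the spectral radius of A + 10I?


Spectrum of A + 10I = {8, 13, 20}
Spectral radius = max |lambda| over the shifted spectrum
= max(8, 13, 20) = 20

20


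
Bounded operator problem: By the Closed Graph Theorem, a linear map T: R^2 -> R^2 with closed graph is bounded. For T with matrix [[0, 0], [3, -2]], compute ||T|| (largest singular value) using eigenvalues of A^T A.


A^T A = [[9, -6], [-6, 4]]
trace(A^T A) = 13, det(A^T A) = 0
discriminant = 13^2 - 4*0 = 169
Largest eigenvalue of A^T A = (trace + sqrt(disc))/2 = 13.0000
||T|| = sqrt(13.0000) = 3.6056

3.6056


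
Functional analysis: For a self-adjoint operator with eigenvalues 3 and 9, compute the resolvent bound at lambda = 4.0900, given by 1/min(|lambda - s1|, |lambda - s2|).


dist(4.0900, {3, 9}) = min(|4.0900 - 3|, |4.0900 - 9|)
= min(1.0900, 4.9100) = 1.0900
Resolvent bound = 1/1.0900 = 0.9174

0.9174


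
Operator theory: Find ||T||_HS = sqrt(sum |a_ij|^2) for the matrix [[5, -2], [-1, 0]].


The Hilbert-Schmidt norm is sqrt(sum of squares of all entries).
Sum of squares = 5^2 + (-2)^2 + (-1)^2 + 0^2
= 25 + 4 + 1 + 0 = 30
||T||_HS = sqrt(30) = 5.4772

5.4772


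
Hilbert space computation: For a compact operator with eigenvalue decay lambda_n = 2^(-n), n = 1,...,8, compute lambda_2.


The eigenvalue formula gives lambda_2 = 1/2^2
= 1/4
= 0.2500

0.2500


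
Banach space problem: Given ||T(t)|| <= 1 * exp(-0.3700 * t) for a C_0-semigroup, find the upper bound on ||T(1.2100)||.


||T(1.2100)|| <= 1 * exp(-0.3700 * 1.2100)
= 1 * exp(-0.4477)
= 1 * 0.6391
= 0.6391

0.6391


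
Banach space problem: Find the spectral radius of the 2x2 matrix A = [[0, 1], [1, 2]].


For a 2x2 matrix, eigenvalues satisfy lambda^2 - (trace)*lambda + det = 0
trace = 0 + 2 = 2
det = 0*2 - 1*1 = -1
discriminant = 2^2 - 4*(-1) = 8
spectral radius = max |eigenvalue| = 2.4142

2.4142


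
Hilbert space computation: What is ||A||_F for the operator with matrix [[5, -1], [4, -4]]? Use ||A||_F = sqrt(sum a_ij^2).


||A||_F^2 = sum a_ij^2
= 5^2 + (-1)^2 + 4^2 + (-4)^2
= 25 + 1 + 16 + 16 = 58
||A||_F = sqrt(58) = 7.6158

7.6158


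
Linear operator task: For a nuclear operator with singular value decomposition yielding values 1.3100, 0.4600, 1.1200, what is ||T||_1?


The nuclear norm is the sum of all singular values.
||T||_1 = 1.3100 + 0.4600 + 1.1200
= 2.8900

2.8900


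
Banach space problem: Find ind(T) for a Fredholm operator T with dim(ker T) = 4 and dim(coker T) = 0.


The Fredholm index is defined as ind(T) = dim(ker T) - dim(coker T)
= 4 - 0
= 4

4


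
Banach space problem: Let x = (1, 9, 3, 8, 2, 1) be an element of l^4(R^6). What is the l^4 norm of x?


The l^4 norm = (sum |x_i|^4)^(1/4)
Sum of 4th powers = 1 + 6561 + 81 + 4096 + 16 + 1 = 10756
||x||_4 = (10756)^(1/4) = 10.1839

10.1839


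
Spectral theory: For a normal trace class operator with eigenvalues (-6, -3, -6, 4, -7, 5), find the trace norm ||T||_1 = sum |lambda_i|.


For a normal operator, singular values equal |eigenvalues|.
Trace norm = sum |lambda_i| = 6 + 3 + 6 + 4 + 7 + 5
= 31

31


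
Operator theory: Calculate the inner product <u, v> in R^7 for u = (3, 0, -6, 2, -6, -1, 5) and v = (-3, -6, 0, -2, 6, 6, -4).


Computing the standard inner product <u, v> = sum u_i * v_i
= 3*-3 + 0*-6 + -6*0 + 2*-2 + -6*6 + -1*6 + 5*-4
= -9 + 0 + 0 + -4 + -36 + -6 + -20
= -75

-75


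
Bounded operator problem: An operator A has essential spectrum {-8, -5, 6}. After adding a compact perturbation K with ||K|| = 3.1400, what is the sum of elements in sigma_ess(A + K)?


By Weyl's theorem, the essential spectrum is invariant under compact perturbations.
sigma_ess(A + K) = sigma_ess(A) = {-8, -5, 6}
Sum = -8 + -5 + 6 = -7

-7


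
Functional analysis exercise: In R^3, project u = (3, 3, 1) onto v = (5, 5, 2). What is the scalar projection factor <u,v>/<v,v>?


Computing <u,v> = 3*5 + 3*5 + 1*2 = 32
Computing <v,v> = 5^2 + 5^2 + 2^2 = 54
Projection coefficient = 32/54 = 0.5926

0.5926


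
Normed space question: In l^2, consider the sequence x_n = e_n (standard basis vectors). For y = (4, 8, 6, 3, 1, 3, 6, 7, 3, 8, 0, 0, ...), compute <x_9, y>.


x_9 = e_9 is the standard basis vector with 1 in position 9.
<x_9, y> = y_9 = 3
As n -> infinity, <x_n, y> -> 0, confirming weak convergence of (x_n) to 0.

3


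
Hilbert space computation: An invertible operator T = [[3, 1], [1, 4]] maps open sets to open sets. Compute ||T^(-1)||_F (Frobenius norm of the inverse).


det(T) = 3*4 - 1*1 = 11
T^(-1) = (1/11) * [[4, -1], [-1, 3]] = [[0.3636, -0.0909], [-0.0909, 0.2727]]
||T^(-1)||_F^2 = 0.3636^2 + (-0.0909)^2 + (-0.0909)^2 + 0.2727^2 = 0.2231
||T^(-1)||_F = sqrt(0.2231) = 0.4724

0.4724


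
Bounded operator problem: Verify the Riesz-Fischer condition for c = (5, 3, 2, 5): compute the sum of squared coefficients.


sum |c_n|^2 = 5^2 + 3^2 + 2^2 + 5^2
= 25 + 9 + 4 + 25
= 63

63


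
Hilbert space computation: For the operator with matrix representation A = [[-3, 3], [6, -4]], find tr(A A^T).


trace(A * A^T) = sum of squares of all entries
= (-3)^2 + 3^2 + 6^2 + (-4)^2
= 9 + 9 + 36 + 16
= 70

70


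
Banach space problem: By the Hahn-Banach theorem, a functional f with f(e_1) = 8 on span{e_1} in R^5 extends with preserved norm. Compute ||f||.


The norm of f is given by ||f|| = sup_{||x||=1} |f(x)|.
On span{e_1}, ||e_1|| = 1, so ||f|| = |f(e_1)| / ||e_1||
= |8| / 1 = 8.0000

8.0000


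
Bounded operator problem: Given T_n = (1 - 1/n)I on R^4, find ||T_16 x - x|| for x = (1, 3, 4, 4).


T_16 x - x = (1 - 1/16)x - x = -x/16
||x|| = sqrt(42) = 6.4807
||T_16 x - x|| = ||x||/16 = 6.4807/16 = 0.4050

0.4050


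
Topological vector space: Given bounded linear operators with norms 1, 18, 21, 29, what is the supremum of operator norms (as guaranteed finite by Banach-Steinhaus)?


By the Uniform Boundedness Principle, the supremum of norms is finite.
sup_k ||T_k|| = max(1, 18, 21, 29) = 29

29


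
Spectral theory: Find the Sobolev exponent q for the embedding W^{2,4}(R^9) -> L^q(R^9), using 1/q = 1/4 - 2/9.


Using the Sobolev embedding formula: 1/q = 1/p - k/n
1/q = 1/4 - 2/9 = 1/36
q = 1/(1/36) = 36

36.0000


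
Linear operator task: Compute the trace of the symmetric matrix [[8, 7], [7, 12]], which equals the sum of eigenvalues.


For a self-adjoint (symmetric) matrix, the eigenvalues are real.
The sum of eigenvalues equals the trace of the matrix.
trace = 8 + 12 = 20

20


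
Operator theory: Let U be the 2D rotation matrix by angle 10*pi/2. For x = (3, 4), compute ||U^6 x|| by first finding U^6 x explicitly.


U is a rotation by theta = 10*pi/2
U^6 = rotation by 6*theta = 60*pi/2 = 0*pi/2 (mod 2*pi)
cos(0*pi/2) = 1.0000, sin(0*pi/2) = 0.0000
U^6 x = (1.0000 * 3 - 0.0000 * 4, 0.0000 * 3 + 1.0000 * 4)
= (3.0000, 4.0000)
||U^6 x|| = sqrt(3.0000^2 + 4.0000^2) = sqrt(25.0000) = 5.0000

5.0000


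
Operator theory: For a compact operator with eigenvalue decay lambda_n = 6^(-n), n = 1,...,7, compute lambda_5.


The eigenvalue formula gives lambda_5 = 1/6^5
= 1/7776
= 1.2860e-04

1.2860e-04


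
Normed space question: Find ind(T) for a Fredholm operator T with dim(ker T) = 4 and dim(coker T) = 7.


The Fredholm index is defined as ind(T) = dim(ker T) - dim(coker T)
= 4 - 7
= -3

-3


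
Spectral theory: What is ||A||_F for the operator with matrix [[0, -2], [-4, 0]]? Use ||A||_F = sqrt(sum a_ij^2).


||A||_F^2 = sum a_ij^2
= 0^2 + (-2)^2 + (-4)^2 + 0^2
= 0 + 4 + 16 + 0 = 20
||A||_F = sqrt(20) = 4.4721

4.4721


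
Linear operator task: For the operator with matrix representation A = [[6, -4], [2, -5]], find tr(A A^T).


trace(A * A^T) = sum of squares of all entries
= 6^2 + (-4)^2 + 2^2 + (-5)^2
= 36 + 16 + 4 + 25
= 81

81


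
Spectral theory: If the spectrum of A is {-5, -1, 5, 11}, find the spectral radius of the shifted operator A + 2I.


Spectrum of A + 2I = {-3, 1, 7, 13}
Spectral radius = max |lambda| over the shifted spectrum
= max(3, 1, 7, 13) = 13

13


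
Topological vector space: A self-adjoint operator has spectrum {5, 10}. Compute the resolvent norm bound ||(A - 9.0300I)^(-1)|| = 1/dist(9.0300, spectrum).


dist(9.0300, {5, 10}) = min(|9.0300 - 5|, |9.0300 - 10|)
= min(4.0300, 0.9700) = 0.9700
Resolvent bound = 1/0.9700 = 1.0309

1.0309


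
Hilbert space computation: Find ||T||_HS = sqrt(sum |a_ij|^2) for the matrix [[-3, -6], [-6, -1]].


The Hilbert-Schmidt norm is sqrt(sum of squares of all entries).
Sum of squares = (-3)^2 + (-6)^2 + (-6)^2 + (-1)^2
= 9 + 36 + 36 + 1 = 82
||T||_HS = sqrt(82) = 9.0554

9.0554


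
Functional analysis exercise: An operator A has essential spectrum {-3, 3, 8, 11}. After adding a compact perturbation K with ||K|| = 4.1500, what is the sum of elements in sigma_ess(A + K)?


By Weyl's theorem, the essential spectrum is invariant under compact perturbations.
sigma_ess(A + K) = sigma_ess(A) = {-3, 3, 8, 11}
Sum = -3 + 3 + 8 + 11 = 19

19


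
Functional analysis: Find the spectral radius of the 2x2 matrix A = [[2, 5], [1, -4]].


For a 2x2 matrix, eigenvalues satisfy lambda^2 - (trace)*lambda + det = 0
trace = 2 + -4 = -2
det = 2*-4 - 5*1 = -13
discriminant = (-2)^2 - 4*(-13) = 56
spectral radius = max |eigenvalue| = 4.7417

4.7417


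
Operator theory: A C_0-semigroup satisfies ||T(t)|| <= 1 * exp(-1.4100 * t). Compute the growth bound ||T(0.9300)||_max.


||T(0.9300)|| <= 1 * exp(-1.4100 * 0.9300)
= 1 * exp(-1.3113)
= 1 * 0.2695
= 0.2695

0.2695


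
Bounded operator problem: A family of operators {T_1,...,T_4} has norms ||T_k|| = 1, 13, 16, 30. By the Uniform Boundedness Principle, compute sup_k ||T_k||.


By the Uniform Boundedness Principle, the supremum of norms is finite.
sup_k ||T_k|| = max(1, 13, 16, 30) = 30

30


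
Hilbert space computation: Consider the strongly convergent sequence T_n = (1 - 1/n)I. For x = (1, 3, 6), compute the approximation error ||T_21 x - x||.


T_21 x - x = (1 - 1/21)x - x = -x/21
||x|| = sqrt(46) = 6.7823
||T_21 x - x|| = ||x||/21 = 6.7823/21 = 0.3230

0.3230


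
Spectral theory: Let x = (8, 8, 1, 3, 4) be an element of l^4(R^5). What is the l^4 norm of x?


The l^4 norm = (sum |x_i|^4)^(1/4)
Sum of 4th powers = 4096 + 4096 + 1 + 81 + 256 = 8530
||x||_4 = (8530)^(1/4) = 9.6103

9.6103


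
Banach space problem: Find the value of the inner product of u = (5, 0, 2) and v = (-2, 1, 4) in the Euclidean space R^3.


Computing the standard inner product <u, v> = sum u_i * v_i
= 5*-2 + 0*1 + 2*4
= -10 + 0 + 8
= -2

-2


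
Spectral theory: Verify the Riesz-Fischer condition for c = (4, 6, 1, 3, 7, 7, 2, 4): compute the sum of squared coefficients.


sum |c_n|^2 = 4^2 + 6^2 + 1^2 + 3^2 + 7^2 + 7^2 + 2^2 + 4^2
= 16 + 36 + 1 + 9 + 49 + 49 + 4 + 16
= 180

180


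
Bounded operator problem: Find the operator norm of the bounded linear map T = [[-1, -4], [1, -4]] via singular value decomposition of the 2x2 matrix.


A^T A = [[2, 0], [0, 32]]
trace(A^T A) = 34, det(A^T A) = 64
discriminant = 34^2 - 4*64 = 900
Largest eigenvalue of A^T A = (trace + sqrt(disc))/2 = 32.0000
||T|| = sqrt(32.0000) = 5.6569

5.6569


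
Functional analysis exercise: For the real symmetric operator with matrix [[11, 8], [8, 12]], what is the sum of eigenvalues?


For a self-adjoint (symmetric) matrix, the eigenvalues are real.
The sum of eigenvalues equals the trace of the matrix.
trace = 11 + 12 = 23

23


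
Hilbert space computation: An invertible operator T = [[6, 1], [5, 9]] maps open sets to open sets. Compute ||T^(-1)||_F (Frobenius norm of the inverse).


det(T) = 6*9 - 1*5 = 49
T^(-1) = (1/49) * [[9, -1], [-5, 6]] = [[0.1837, -0.0204], [-0.1020, 0.1224]]
||T^(-1)||_F^2 = 0.1837^2 + (-0.0204)^2 + (-0.1020)^2 + 0.1224^2 = 0.0596
||T^(-1)||_F = sqrt(0.0596) = 0.2440

0.2440


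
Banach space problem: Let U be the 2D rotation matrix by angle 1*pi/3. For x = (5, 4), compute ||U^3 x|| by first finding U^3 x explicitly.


U is a rotation by theta = 1*pi/3
U^3 = rotation by 3*theta = 3*pi/3
cos(3*pi/3) = -1.0000, sin(3*pi/3) = 0.0000
U^3 x = (-1.0000 * 5 - 0.0000 * 4, 0.0000 * 5 + -1.0000 * 4)
= (-5.0000, -4.0000)
||U^3 x|| = sqrt((-5.0000)^2 + (-4.0000)^2) = sqrt(41.0000) = 6.4031

6.4031


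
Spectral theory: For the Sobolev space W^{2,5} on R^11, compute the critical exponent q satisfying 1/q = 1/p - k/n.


Using the Sobolev embedding formula: 1/q = 1/p - k/n
1/q = 1/5 - 2/11 = 1/55
q = 1/(1/55) = 55

55.0000


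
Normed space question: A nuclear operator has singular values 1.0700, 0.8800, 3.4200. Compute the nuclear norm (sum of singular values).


The nuclear norm is the sum of all singular values.
||T||_1 = 1.0700 + 0.8800 + 3.4200
= 5.3700

5.3700


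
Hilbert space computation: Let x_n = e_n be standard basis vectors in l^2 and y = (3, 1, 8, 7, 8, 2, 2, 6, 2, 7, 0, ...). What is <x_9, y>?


x_9 = e_9 is the standard basis vector with 1 in position 9.
<x_9, y> = y_9 = 2
As n -> infinity, <x_n, y> -> 0, confirming weak convergence of (x_n) to 0.

2


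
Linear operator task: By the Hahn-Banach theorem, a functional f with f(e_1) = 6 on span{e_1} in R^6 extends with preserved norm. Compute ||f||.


The norm of f is given by ||f|| = sup_{||x||=1} |f(x)|.
On span{e_1}, ||e_1|| = 1, so ||f|| = |f(e_1)| / ||e_1||
= |6| / 1 = 6.0000

6.0000


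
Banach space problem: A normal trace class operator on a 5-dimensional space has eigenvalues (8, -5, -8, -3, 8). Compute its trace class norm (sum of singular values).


For a normal operator, singular values equal |eigenvalues|.
Trace norm = sum |lambda_i| = 8 + 5 + 8 + 3 + 8
= 32

32


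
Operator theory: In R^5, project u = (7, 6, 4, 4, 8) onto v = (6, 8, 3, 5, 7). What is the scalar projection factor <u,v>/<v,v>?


Computing <u,v> = 7*6 + 6*8 + 4*3 + 4*5 + 8*7 = 178
Computing <v,v> = 6^2 + 8^2 + 3^2 + 5^2 + 7^2 = 183
Projection coefficient = 178/183 = 0.9727

0.9727


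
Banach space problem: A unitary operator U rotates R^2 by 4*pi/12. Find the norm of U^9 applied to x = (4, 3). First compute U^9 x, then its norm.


U is a rotation by theta = 4*pi/12
U^9 = rotation by 9*theta = 36*pi/12 = 12*pi/12 (mod 2*pi)
cos(12*pi/12) = -1.0000, sin(12*pi/12) = 0.0000
U^9 x = (-1.0000 * 4 - 0.0000 * 3, 0.0000 * 4 + -1.0000 * 3)
= (-4.0000, -3.0000)
||U^9 x|| = sqrt((-4.0000)^2 + (-3.0000)^2) = sqrt(25.0000) = 5.0000

5.0000


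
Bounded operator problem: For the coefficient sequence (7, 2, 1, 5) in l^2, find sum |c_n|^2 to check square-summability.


sum |c_n|^2 = 7^2 + 2^2 + 1^2 + 5^2
= 49 + 4 + 1 + 25
= 79

79


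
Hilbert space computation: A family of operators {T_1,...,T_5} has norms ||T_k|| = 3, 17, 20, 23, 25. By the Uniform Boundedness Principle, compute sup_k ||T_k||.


By the Uniform Boundedness Principle, the supremum of norms is finite.
sup_k ||T_k|| = max(3, 17, 20, 23, 25) = 25

25


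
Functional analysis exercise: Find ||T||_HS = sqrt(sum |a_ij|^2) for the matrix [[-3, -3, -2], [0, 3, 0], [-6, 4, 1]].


The Hilbert-Schmidt norm is sqrt(sum of squares of all entries).
Sum of squares = (-3)^2 + (-3)^2 + (-2)^2 + 0^2 + 3^2 + 0^2 + (-6)^2 + 4^2 + 1^2
= 9 + 9 + 4 + 0 + 9 + 0 + 36 + 16 + 1 = 84
||T||_HS = sqrt(84) = 9.1652

9.1652


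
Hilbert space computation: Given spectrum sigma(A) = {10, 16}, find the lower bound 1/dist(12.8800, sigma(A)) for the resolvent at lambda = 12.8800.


dist(12.8800, {10, 16}) = min(|12.8800 - 10|, |12.8800 - 16|)
= min(2.8800, 3.1200) = 2.8800
Resolvent bound = 1/2.8800 = 0.3472

0.3472


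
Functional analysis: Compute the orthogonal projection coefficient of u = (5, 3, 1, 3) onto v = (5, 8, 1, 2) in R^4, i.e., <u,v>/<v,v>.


Computing <u,v> = 5*5 + 3*8 + 1*1 + 3*2 = 56
Computing <v,v> = 5^2 + 8^2 + 1^2 + 2^2 = 94
Projection coefficient = 56/94 = 0.5957

0.5957


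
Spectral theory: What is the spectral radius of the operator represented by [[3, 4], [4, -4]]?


For a 2x2 matrix, eigenvalues satisfy lambda^2 - (trace)*lambda + det = 0
trace = 3 + -4 = -1
det = 3*-4 - 4*4 = -28
discriminant = (-1)^2 - 4*(-28) = 113
spectral radius = max |eigenvalue| = 5.8151

5.8151


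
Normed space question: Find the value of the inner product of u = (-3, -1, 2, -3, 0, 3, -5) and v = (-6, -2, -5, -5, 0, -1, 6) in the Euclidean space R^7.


Computing the standard inner product <u, v> = sum u_i * v_i
= -3*-6 + -1*-2 + 2*-5 + -3*-5 + 0*0 + 3*-1 + -5*6
= 18 + 2 + -10 + 15 + 0 + -3 + -30
= -8

-8


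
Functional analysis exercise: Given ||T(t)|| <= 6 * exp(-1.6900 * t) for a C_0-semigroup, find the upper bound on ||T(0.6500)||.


||T(0.6500)|| <= 6 * exp(-1.6900 * 0.6500)
= 6 * exp(-1.0985)
= 6 * 0.3334
= 2.0002

2.0002


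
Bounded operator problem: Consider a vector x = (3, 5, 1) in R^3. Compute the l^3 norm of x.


The l^3 norm = (sum |x_i|^3)^(1/3)
Sum of 3th powers = 27 + 125 + 1 = 153
||x||_3 = (153)^(1/3) = 5.3485

5.3485


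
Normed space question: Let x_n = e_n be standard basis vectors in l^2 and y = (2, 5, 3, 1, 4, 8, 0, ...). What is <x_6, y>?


x_6 = e_6 is the standard basis vector with 1 in position 6.
<x_6, y> = y_6 = 8
As n -> infinity, <x_n, y> -> 0, confirming weak convergence of (x_n) to 0.

8


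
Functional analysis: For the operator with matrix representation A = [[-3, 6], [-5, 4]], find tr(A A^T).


trace(A * A^T) = sum of squares of all entries
= (-3)^2 + 6^2 + (-5)^2 + 4^2
= 9 + 36 + 25 + 16
= 86

86


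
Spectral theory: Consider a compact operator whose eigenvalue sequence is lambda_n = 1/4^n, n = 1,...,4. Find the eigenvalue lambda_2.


The eigenvalue formula gives lambda_2 = 1/4^2
= 1/16
= 0.0625

0.0625


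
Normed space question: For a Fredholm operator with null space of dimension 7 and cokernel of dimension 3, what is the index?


The Fredholm index is defined as ind(T) = dim(ker T) - dim(coker T)
= 7 - 3
= 4

4


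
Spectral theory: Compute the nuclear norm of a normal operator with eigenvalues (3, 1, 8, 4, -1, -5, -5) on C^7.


For a normal operator, singular values equal |eigenvalues|.
Trace norm = sum |lambda_i| = 3 + 1 + 8 + 4 + 1 + 5 + 5
= 27

27


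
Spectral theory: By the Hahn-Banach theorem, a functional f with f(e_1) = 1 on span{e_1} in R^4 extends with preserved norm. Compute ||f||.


The norm of f is given by ||f|| = sup_{||x||=1} |f(x)|.
On span{e_1}, ||e_1|| = 1, so ||f|| = |f(e_1)| / ||e_1||
= |1| / 1 = 1.0000

1.0000


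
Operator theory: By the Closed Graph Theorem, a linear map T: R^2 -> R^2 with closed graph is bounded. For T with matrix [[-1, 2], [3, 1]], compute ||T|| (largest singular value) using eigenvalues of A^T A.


A^T A = [[10, 1], [1, 5]]
trace(A^T A) = 15, det(A^T A) = 49
discriminant = 15^2 - 4*49 = 29
Largest eigenvalue of A^T A = (trace + sqrt(disc))/2 = 10.1926
||T|| = sqrt(10.1926) = 3.1926

3.1926


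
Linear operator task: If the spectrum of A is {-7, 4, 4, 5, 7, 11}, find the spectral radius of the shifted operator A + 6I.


Spectrum of A + 6I = {-1, 10, 10, 11, 13, 17}
Spectral radius = max |lambda| over the shifted spectrum
= max(1, 10, 10, 11, 13, 17) = 17

17


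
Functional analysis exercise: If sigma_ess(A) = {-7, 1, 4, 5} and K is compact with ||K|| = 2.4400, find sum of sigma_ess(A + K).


By Weyl's theorem, the essential spectrum is invariant under compact perturbations.
sigma_ess(A + K) = sigma_ess(A) = {-7, 1, 4, 5}
Sum = -7 + 1 + 4 + 5 = 3

3


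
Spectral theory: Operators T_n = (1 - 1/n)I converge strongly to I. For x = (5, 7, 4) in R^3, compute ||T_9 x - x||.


T_9 x - x = (1 - 1/9)x - x = -x/9
||x|| = sqrt(90) = 9.4868
||T_9 x - x|| = ||x||/9 = 9.4868/9 = 1.0541

1.0541


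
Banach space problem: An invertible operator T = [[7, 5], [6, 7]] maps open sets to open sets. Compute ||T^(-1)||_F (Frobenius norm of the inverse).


det(T) = 7*7 - 5*6 = 19
T^(-1) = (1/19) * [[7, -5], [-6, 7]] = [[0.3684, -0.2632], [-0.3158, 0.3684]]
||T^(-1)||_F^2 = 0.3684^2 + (-0.2632)^2 + (-0.3158)^2 + 0.3684^2 = 0.4404
||T^(-1)||_F = sqrt(0.4404) = 0.6637

0.6637


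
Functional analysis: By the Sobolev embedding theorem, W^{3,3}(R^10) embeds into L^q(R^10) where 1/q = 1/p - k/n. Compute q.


Using the Sobolev embedding formula: 1/q = 1/p - k/n
1/q = 1/3 - 3/10 = 1/30
q = 1/(1/30) = 30

30.0000


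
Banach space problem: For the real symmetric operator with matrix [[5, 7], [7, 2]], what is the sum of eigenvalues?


For a self-adjoint (symmetric) matrix, the eigenvalues are real.
The sum of eigenvalues equals the trace of the matrix.
trace = 5 + 2 = 7

7


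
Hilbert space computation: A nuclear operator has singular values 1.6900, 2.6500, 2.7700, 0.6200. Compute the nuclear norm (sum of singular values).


The nuclear norm is the sum of all singular values.
||T||_1 = 1.6900 + 2.6500 + 2.7700 + 0.6200
= 7.7300

7.7300


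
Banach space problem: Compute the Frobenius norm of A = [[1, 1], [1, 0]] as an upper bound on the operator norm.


||A||_F^2 = sum a_ij^2
= 1^2 + 1^2 + 1^2 + 0^2
= 1 + 1 + 1 + 0 = 3
||A||_F = sqrt(3) = 1.7321

1.7321


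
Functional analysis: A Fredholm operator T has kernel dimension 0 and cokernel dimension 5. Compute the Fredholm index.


The Fredholm index is defined as ind(T) = dim(ker T) - dim(coker T)
= 0 - 5
= -5

-5


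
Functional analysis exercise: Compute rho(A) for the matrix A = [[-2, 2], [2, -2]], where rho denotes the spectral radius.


For a 2x2 matrix, eigenvalues satisfy lambda^2 - (trace)*lambda + det = 0
trace = -2 + -2 = -4
det = -2*-2 - 2*2 = 0
discriminant = (-4)^2 - 4*(0) = 16
spectral radius = max |eigenvalue| = 4.0000

4.0000


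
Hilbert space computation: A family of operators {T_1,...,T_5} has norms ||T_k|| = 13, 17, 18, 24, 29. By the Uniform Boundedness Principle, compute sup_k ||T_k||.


By the Uniform Boundedness Principle, the supremum of norms is finite.
sup_k ||T_k|| = max(13, 17, 18, 24, 29) = 29

29


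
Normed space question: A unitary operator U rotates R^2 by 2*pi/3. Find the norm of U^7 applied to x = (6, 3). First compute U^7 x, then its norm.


U is a rotation by theta = 2*pi/3
U^7 = rotation by 7*theta = 14*pi/3 = 2*pi/3 (mod 2*pi)
cos(2*pi/3) = -0.5000, sin(2*pi/3) = 0.8660
U^7 x = (-0.5000 * 6 - 0.8660 * 3, 0.8660 * 6 + -0.5000 * 3)
= (-5.5981, 3.6962)
||U^7 x|| = sqrt((-5.5981)^2 + 3.6962^2) = sqrt(45.0000) = 6.7082

6.7082


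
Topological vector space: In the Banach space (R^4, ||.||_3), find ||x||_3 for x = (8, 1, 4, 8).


The l^3 norm = (sum |x_i|^3)^(1/3)
Sum of 3th powers = 512 + 1 + 64 + 512 = 1089
||x||_3 = (1089)^(1/3) = 10.2883

10.2883


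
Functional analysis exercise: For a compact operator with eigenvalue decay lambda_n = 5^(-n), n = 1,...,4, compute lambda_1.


The eigenvalue formula gives lambda_1 = 1/5^1
= 1/5
= 0.2000

0.2000


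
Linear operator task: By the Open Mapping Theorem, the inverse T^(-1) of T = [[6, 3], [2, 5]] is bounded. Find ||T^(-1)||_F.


det(T) = 6*5 - 3*2 = 24
T^(-1) = (1/24) * [[5, -3], [-2, 6]] = [[0.2083, -0.1250], [-0.0833, 0.2500]]
||T^(-1)||_F^2 = 0.2083^2 + (-0.1250)^2 + (-0.0833)^2 + 0.2500^2 = 0.1285
||T^(-1)||_F = sqrt(0.1285) = 0.3584

0.3584


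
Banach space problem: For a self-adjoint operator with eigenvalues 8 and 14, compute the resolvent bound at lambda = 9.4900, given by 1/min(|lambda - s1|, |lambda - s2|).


dist(9.4900, {8, 14}) = min(|9.4900 - 8|, |9.4900 - 14|)
= min(1.4900, 4.5100) = 1.4900
Resolvent bound = 1/1.4900 = 0.6711

0.6711


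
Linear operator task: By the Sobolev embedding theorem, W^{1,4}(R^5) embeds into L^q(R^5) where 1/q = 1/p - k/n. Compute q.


Using the Sobolev embedding formula: 1/q = 1/p - k/n
1/q = 1/4 - 1/5 = 1/20
q = 1/(1/20) = 20

20.0000


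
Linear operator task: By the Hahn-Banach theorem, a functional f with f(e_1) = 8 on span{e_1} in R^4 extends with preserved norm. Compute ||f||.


The norm of f is given by ||f|| = sup_{||x||=1} |f(x)|.
On span{e_1}, ||e_1|| = 1, so ||f|| = |f(e_1)| / ||e_1||
= |8| / 1 = 8.0000

8.0000


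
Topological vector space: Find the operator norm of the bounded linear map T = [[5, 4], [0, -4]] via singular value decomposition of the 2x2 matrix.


A^T A = [[25, 20], [20, 32]]
trace(A^T A) = 57, det(A^T A) = 400
discriminant = 57^2 - 4*400 = 1649
Largest eigenvalue of A^T A = (trace + sqrt(disc))/2 = 48.8039
||T|| = sqrt(48.8039) = 6.9860

6.9860


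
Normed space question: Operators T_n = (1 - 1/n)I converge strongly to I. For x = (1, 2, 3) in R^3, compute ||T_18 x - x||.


T_18 x - x = (1 - 1/18)x - x = -x/18
||x|| = sqrt(14) = 3.7417
||T_18 x - x|| = ||x||/18 = 3.7417/18 = 0.2079

0.2079


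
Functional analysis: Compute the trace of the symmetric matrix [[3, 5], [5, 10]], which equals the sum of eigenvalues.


For a self-adjoint (symmetric) matrix, the eigenvalues are real.
The sum of eigenvalues equals the trace of the matrix.
trace = 3 + 10 = 13

13


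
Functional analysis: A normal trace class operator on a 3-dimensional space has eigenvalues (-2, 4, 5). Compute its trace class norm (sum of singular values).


For a normal operator, singular values equal |eigenvalues|.
Trace norm = sum |lambda_i| = 2 + 4 + 5
= 11

11


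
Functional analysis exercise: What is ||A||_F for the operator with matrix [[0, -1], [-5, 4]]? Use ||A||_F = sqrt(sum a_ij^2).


||A||_F^2 = sum a_ij^2
= 0^2 + (-1)^2 + (-5)^2 + 4^2
= 0 + 1 + 25 + 16 = 42
||A||_F = sqrt(42) = 6.4807

6.4807


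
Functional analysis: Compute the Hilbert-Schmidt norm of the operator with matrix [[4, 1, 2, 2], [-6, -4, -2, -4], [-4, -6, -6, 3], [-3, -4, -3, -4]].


The Hilbert-Schmidt norm is sqrt(sum of squares of all entries).
Sum of squares = 4^2 + 1^2 + 2^2 + 2^2 + (-6)^2 + (-4)^2 + (-2)^2 + (-4)^2 + (-4)^2 + (-6)^2 + (-6)^2 + 3^2 + (-3)^2 + (-4)^2 + (-3)^2 + (-4)^2
= 16 + 1 + 4 + 4 + 36 + 16 + 4 + 16 + 16 + 36 + 36 + 9 + 9 + 16 + 9 + 16 = 244
||T||_HS = sqrt(244) = 15.6205

15.6205


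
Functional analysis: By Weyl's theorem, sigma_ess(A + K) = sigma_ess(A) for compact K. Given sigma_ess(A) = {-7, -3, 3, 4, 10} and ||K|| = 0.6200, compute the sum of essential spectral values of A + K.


By Weyl's theorem, the essential spectrum is invariant under compact perturbations.
sigma_ess(A + K) = sigma_ess(A) = {-7, -3, 3, 4, 10}
Sum = -7 + -3 + 3 + 4 + 10 = 7

7


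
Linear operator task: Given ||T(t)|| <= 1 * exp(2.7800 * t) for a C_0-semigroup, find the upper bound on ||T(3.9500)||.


||T(3.9500)|| <= 1 * exp(2.7800 * 3.9500)
= 1 * exp(10.9810)
= 1 * 58747.2722
= 58747.2722

58747.2722


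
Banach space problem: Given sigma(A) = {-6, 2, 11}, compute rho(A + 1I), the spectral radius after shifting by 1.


Spectrum of A + 1I = {-5, 3, 12}
Spectral radius = max |lambda| over the shifted spectrum
= max(5, 3, 12) = 12

12


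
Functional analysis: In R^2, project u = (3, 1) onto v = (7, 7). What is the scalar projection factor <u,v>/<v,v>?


Computing <u,v> = 3*7 + 1*7 = 28
Computing <v,v> = 7^2 + 7^2 = 98
Projection coefficient = 28/98 = 0.2857

0.2857


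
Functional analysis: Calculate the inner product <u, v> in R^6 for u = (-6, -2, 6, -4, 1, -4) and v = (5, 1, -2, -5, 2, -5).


Computing the standard inner product <u, v> = sum u_i * v_i
= -6*5 + -2*1 + 6*-2 + -4*-5 + 1*2 + -4*-5
= -30 + -2 + -12 + 20 + 2 + 20
= -2

-2


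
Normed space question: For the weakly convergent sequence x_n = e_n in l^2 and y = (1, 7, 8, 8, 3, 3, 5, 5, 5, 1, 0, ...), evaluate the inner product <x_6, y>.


x_6 = e_6 is the standard basis vector with 1 in position 6.
<x_6, y> = y_6 = 3
As n -> infinity, <x_n, y> -> 0, confirming weak convergence of (x_n) to 0.

3


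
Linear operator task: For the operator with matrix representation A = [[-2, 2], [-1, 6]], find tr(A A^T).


trace(A * A^T) = sum of squares of all entries
= (-2)^2 + 2^2 + (-1)^2 + 6^2
= 4 + 4 + 1 + 36
= 45

45


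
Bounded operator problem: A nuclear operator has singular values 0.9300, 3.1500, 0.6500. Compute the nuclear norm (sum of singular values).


The nuclear norm is the sum of all singular values.
||T||_1 = 0.9300 + 3.1500 + 0.6500
= 4.7300

4.7300


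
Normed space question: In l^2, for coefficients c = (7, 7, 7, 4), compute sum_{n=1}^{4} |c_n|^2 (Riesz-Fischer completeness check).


sum |c_n|^2 = 7^2 + 7^2 + 7^2 + 4^2
= 49 + 49 + 49 + 16
= 163

163


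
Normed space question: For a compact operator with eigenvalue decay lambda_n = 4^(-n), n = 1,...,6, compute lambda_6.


The eigenvalue formula gives lambda_6 = 1/4^6
= 1/4096
= 2.4414e-04

2.4414e-04


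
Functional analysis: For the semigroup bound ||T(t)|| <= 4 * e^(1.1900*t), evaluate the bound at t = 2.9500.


||T(2.9500)|| <= 4 * exp(1.1900 * 2.9500)
= 4 * exp(3.5105)
= 4 * 33.4650
= 133.8600

133.8600


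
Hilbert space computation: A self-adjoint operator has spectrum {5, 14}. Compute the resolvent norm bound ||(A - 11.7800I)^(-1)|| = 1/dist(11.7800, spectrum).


dist(11.7800, {5, 14}) = min(|11.7800 - 5|, |11.7800 - 14|)
= min(6.7800, 2.2200) = 2.2200
Resolvent bound = 1/2.2200 = 0.4505

0.4505


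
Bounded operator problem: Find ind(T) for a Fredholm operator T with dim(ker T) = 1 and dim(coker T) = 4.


The Fredholm index is defined as ind(T) = dim(ker T) - dim(coker T)
= 1 - 4
= -3

-3


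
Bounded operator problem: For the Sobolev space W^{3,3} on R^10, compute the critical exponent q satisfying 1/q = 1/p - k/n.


Using the Sobolev embedding formula: 1/q = 1/p - k/n
1/q = 1/3 - 3/10 = 1/30
q = 1/(1/30) = 30

30.0000


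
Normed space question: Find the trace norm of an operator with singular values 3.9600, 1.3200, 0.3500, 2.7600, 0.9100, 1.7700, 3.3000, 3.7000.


The nuclear norm is the sum of all singular values.
||T||_1 = 3.9600 + 1.3200 + 0.3500 + 2.7600 + 0.9100 + 1.7700 + 3.3000 + 3.7000
= 18.0700

18.0700


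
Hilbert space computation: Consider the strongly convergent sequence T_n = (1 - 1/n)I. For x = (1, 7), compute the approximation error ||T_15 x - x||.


T_15 x - x = (1 - 1/15)x - x = -x/15
||x|| = sqrt(50) = 7.0711
||T_15 x - x|| = ||x||/15 = 7.0711/15 = 0.4714

0.4714


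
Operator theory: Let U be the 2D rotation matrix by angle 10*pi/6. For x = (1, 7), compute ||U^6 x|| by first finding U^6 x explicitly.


U is a rotation by theta = 10*pi/6
U^6 = rotation by 6*theta = 60*pi/6 = 0*pi/6 (mod 2*pi)
cos(0*pi/6) = 1.0000, sin(0*pi/6) = 0.0000
U^6 x = (1.0000 * 1 - 0.0000 * 7, 0.0000 * 1 + 1.0000 * 7)
= (1.0000, 7.0000)
||U^6 x|| = sqrt(1.0000^2 + 7.0000^2) = sqrt(50.0000) = 7.0711

7.0711


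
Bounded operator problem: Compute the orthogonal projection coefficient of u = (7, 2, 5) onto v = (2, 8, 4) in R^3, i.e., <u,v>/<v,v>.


Computing <u,v> = 7*2 + 2*8 + 5*4 = 50
Computing <v,v> = 2^2 + 8^2 + 4^2 = 84
Projection coefficient = 50/84 = 0.5952

0.5952


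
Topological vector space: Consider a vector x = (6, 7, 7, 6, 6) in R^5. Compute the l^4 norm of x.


The l^4 norm = (sum |x_i|^4)^(1/4)
Sum of 4th powers = 1296 + 2401 + 2401 + 1296 + 1296 = 8690
||x||_4 = (8690)^(1/4) = 9.6551

9.6551


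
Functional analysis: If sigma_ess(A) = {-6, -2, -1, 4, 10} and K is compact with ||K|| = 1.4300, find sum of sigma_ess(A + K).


By Weyl's theorem, the essential spectrum is invariant under compact perturbations.
sigma_ess(A + K) = sigma_ess(A) = {-6, -2, -1, 4, 10}
Sum = -6 + -2 + -1 + 4 + 10 = 5

5


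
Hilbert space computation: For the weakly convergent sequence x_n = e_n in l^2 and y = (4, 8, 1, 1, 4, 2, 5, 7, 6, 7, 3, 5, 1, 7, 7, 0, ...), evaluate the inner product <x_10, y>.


x_10 = e_10 is the standard basis vector with 1 in position 10.
<x_10, y> = y_10 = 7
As n -> infinity, <x_n, y> -> 0, confirming weak convergence of (x_n) to 0.

7
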